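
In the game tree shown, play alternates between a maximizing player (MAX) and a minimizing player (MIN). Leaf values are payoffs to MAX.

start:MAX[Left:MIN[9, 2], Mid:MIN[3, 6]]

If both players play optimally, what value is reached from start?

3

Left (MIN): min(9, 2) = 2
Mid (MIN): min(3, 6) = 3
start (MAX): max(2, 3) = 3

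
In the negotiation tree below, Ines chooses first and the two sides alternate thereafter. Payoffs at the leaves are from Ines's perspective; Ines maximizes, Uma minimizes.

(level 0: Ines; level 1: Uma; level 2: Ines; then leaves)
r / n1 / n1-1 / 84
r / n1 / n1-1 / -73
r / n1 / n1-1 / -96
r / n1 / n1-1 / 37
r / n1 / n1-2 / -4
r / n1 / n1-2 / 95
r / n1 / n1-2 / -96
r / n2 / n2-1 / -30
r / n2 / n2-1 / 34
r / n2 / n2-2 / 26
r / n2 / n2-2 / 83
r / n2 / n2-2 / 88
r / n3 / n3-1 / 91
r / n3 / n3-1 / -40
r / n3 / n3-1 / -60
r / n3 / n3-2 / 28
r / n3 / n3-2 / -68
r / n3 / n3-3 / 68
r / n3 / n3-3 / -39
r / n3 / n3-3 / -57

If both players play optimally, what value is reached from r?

n1-1 (Ines): max(84, -73, -96, 37) = 84
n1-2 (Ines): max(-4, 95, -96) = 95
n1 (Uma): min(84, 95) = 84
n2-1 (Ines): max(-30, 34) = 34
n2-2 (Ines): max(26, 83, 88) = 88
n2 (Uma): min(34, 88) = 34
n3-1 (Ines): max(91, -40, -60) = 91
n3-2 (Ines): max(28, -68) = 28
n3-3 (Ines): max(68, -39, -57) = 68
n3 (Uma): min(91, 28, 68) = 28
r (Ines): max(84, 34, 28) = 84

84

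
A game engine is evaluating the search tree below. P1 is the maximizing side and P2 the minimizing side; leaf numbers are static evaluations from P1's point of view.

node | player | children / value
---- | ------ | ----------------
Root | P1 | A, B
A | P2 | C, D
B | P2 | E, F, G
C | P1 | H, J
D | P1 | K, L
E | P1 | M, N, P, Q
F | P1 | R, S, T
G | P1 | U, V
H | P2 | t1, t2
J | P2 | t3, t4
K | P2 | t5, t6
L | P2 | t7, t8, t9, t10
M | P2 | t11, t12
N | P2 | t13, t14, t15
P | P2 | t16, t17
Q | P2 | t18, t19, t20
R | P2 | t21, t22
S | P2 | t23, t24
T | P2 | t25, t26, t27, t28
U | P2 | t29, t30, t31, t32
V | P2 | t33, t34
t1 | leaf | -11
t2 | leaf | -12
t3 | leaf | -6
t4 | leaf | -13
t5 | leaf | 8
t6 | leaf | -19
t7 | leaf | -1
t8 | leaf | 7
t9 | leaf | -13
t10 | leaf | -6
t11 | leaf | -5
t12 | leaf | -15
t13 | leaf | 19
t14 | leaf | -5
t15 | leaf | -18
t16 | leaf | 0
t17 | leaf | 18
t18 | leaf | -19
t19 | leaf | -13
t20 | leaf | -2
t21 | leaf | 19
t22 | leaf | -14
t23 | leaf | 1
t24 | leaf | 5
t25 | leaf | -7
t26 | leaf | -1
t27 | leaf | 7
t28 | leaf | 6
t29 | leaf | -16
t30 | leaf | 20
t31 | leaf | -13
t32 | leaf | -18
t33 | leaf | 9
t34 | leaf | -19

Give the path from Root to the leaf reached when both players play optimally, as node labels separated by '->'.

Root -> A -> D -> L -> t9

H (P2): min(-11, -12) = -12
J (P2): min(-6, -13) = -13
C (P1): max(-12, -13) = -12
K (P2): min(8, -19) = -19
L (P2): min(-1, 7, -13, -6) = -13
D (P1): max(-19, -13) = -13
A (P2): min(-12, -13) = -13
M (P2): min(-5, -15) = -15
N (P2): min(19, -5, -18) = -18
P (P2): min(0, 18) = 0
Q (P2): min(-19, -13, -2) = -19
E (P1): max(-15, -18, 0, -19) = 0
R (P2): min(19, -14) = -14
S (P2): min(1, 5) = 1
T (P2): min(-7, -1, 7, 6) = -7
F (P1): max(-14, 1, -7) = 1
U (P2): min(-16, 20, -13, -18) = -18
V (P2): min(9, -19) = -19
G (P1): max(-18, -19) = -18
B (P2): min(0, 1, -18) = -18
Root (P1): max(-13, -18) = -13
At Root, P1 picks A (highest: -13).
At A, P2 picks D (lowest: -13).
At D, P1 picks L (highest: -13).
At L, P2 picks t9 (lowest: -13).
Terminal value -13.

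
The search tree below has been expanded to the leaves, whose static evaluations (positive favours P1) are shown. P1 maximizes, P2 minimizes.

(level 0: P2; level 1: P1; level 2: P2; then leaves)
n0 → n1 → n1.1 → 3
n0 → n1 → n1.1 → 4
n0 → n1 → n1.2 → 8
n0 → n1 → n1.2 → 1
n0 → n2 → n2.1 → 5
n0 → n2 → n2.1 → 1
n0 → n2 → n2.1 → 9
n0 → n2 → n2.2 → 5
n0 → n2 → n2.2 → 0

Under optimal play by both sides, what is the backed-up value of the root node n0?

n1.1 (P2): min(3, 4) = 3
n1.2 (P2): min(8, 1) = 1
n1 (P1): max(3, 1) = 3
n2.1 (P2): min(5, 1, 9) = 1
n2.2 (P2): min(5, 0) = 0
n2 (P1): max(1, 0) = 1
n0 (P2): min(3, 1) = 1

1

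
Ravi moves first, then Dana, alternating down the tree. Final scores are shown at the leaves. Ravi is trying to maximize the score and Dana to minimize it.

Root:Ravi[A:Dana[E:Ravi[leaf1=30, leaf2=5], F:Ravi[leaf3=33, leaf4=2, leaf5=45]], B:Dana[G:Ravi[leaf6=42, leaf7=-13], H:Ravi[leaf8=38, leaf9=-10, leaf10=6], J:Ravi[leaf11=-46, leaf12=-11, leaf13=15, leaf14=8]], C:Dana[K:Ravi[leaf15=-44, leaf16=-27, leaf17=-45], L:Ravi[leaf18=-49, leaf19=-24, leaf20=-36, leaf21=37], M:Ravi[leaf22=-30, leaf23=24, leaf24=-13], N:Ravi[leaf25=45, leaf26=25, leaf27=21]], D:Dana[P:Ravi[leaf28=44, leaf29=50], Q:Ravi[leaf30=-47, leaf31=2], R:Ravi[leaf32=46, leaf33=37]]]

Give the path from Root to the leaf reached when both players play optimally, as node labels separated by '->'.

E (Ravi): max(30, 5) = 30
F (Ravi): max(33, 2, 45) = 45
A (Dana): min(30, 45) = 30
G (Ravi): max(42, -13) = 42
H (Ravi): max(38, -10, 6) = 38
J (Ravi): max(-46, -11, 15, 8) = 15
B (Dana): min(42, 38, 15) = 15
K (Ravi): max(-44, -27, -45) = -27
L (Ravi): max(-49, -24, -36, 37) = 37
M (Ravi): max(-30, 24, -13) = 24
N (Ravi): max(45, 25, 21) = 45
C (Dana): min(-27, 37, 24, 45) = -27
P (Ravi): max(44, 50) = 50
Q (Ravi): max(-47, 2) = 2
R (Ravi): max(46, 37) = 46
D (Dana): min(50, 2, 46) = 2
Root (Ravi): max(30, 15, -27, 2) = 30
At Root, Ravi picks A (highest: 30).
At A, Dana picks E (lowest: 30).
At E, Ravi picks leaf1 (highest: 30).
Terminal value 30.

Root -> A -> E -> leaf1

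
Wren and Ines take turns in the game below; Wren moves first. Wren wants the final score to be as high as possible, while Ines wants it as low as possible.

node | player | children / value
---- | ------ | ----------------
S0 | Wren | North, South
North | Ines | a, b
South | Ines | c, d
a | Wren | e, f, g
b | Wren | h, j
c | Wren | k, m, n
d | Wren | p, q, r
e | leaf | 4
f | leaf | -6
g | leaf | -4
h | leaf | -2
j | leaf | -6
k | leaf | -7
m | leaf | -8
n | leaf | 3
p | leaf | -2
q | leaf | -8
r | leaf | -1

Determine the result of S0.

a (Wren): max(4, -6, -4) = 4
b (Wren): max(-2, -6) = -2
North (Ines): min(4, -2) = -2
c (Wren): max(-7, -8, 3) = 3
d (Wren): max(-2, -8, -1) = -1
South (Ines): min(3, -1) = -1
S0 (Wren): max(-2, -1) = -1

-1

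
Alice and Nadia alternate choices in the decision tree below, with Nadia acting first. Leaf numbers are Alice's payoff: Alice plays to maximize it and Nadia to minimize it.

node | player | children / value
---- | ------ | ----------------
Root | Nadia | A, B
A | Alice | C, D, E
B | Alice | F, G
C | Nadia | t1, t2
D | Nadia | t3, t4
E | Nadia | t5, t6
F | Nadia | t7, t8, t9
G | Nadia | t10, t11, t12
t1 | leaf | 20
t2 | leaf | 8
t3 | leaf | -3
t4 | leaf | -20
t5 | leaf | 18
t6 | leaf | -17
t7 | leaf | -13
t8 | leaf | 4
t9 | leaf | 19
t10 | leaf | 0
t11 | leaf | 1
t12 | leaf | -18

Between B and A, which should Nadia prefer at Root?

F (Nadia): min(-13, 4, 19) = -13
G (Nadia): min(0, 1, -18) = -18
B (Alice): max(-13, -18) = -13
C (Nadia): min(20, 8) = 8
D (Nadia): min(-3, -20) = -20
E (Nadia): min(18, -17) = -17
A (Alice): max(8, -20, -17) = 8
Nadia prefers the lower value; B=-13, A=8. B is better since -13 < 8.

B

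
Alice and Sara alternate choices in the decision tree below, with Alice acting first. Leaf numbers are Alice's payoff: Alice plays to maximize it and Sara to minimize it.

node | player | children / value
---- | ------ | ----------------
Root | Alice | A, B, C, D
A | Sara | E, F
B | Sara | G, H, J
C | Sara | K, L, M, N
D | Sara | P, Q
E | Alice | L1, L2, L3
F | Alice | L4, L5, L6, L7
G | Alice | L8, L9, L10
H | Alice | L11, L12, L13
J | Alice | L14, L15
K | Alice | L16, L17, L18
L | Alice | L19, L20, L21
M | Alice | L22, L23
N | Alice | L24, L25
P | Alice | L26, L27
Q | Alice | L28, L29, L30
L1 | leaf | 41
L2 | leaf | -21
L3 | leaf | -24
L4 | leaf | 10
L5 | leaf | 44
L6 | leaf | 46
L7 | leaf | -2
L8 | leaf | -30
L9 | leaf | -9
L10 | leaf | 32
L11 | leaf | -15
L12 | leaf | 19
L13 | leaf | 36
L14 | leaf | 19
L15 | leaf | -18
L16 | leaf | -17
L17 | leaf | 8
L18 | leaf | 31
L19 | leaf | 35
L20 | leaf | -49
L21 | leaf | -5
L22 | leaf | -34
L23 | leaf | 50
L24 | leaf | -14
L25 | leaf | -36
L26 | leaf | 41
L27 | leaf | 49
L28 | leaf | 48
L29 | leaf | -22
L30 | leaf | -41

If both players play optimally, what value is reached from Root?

48

E (Alice): max(41, -21, -24) = 41
F (Alice): max(10, 44, 46, -2) = 46
A (Sara): min(41, 46) = 41
G (Alice): max(-30, -9, 32) = 32
H (Alice): max(-15, 19, 36) = 36
J (Alice): max(19, -18) = 19
B (Sara): min(32, 36, 19) = 19
K (Alice): max(-17, 8, 31) = 31
L (Alice): max(35, -49, -5) = 35
M (Alice): max(-34, 50) = 50
N (Alice): max(-14, -36) = -14
C (Sara): min(31, 35, 50, -14) = -14
P (Alice): max(41, 49) = 49
Q (Alice): max(48, -22, -41) = 48
D (Sara): min(49, 48) = 48
Root (Alice): max(41, 19, -14, 48) = 48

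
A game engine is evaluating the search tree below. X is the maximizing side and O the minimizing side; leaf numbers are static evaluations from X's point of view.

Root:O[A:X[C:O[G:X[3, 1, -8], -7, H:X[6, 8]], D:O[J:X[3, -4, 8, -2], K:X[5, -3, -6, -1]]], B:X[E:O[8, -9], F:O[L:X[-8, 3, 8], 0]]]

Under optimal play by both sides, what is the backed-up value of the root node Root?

G (X): max(3, 1, -8) = 3
H (X): max(6, 8) = 8
C (O): min(3, -7, 8) = -7
J (X): max(3, -4, 8, -2) = 8
K (X): max(5, -3, -6, -1) = 5
D (O): min(8, 5) = 5
A (X): max(-7, 5) = 5
E (O): min(8, -9) = -9
L (X): max(-8, 3, 8) = 8
F (O): min(8, 0) = 0
B (X): max(-9, 0) = 0
Root (O): min(5, 0) = 0

0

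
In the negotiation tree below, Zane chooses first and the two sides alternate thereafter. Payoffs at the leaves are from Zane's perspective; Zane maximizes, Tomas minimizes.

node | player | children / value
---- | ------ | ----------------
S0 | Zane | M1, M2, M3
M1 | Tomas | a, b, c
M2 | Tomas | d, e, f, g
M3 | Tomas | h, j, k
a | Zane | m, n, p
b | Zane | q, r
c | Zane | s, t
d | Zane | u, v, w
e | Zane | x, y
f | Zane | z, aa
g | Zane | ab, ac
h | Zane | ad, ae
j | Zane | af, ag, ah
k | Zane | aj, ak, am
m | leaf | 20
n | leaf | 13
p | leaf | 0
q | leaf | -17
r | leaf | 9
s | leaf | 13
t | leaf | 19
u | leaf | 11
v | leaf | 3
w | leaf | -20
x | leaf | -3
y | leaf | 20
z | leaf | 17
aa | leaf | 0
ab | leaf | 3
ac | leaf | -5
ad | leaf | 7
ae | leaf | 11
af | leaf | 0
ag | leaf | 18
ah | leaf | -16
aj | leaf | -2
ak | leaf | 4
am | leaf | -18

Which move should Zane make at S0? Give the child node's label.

M1

a (Zane): max(20, 13, 0) = 20
b (Zane): max(-17, 9) = 9
c (Zane): max(13, 19) = 19
M1 (Tomas): min(20, 9, 19) = 9
d (Zane): max(11, 3, -20) = 11
e (Zane): max(-3, 20) = 20
f (Zane): max(17, 0) = 17
g (Zane): max(3, -5) = 3
M2 (Tomas): min(11, 20, 17, 3) = 3
h (Zane): max(7, 11) = 11
j (Zane): max(0, 18, -16) = 18
k (Zane): max(-2, 4, -18) = 4
M3 (Tomas): min(11, 18, 4) = 4
S0 (Zane): max(9, 3, 4) = 9
Zane at S0 wants the highest of {M1=9, M2=3, M3=4}, so chooses M1.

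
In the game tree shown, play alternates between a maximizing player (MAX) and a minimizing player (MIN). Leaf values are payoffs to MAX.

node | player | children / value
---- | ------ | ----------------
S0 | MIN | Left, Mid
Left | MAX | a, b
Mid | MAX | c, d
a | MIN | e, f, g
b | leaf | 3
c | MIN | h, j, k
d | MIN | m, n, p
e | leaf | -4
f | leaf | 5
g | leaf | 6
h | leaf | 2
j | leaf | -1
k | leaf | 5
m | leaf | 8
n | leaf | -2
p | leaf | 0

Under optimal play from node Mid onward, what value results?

c (MIN): min(2, -1, 5) = -1
d (MIN): min(8, -2, 0) = -2
Mid (MAX): max(-1, -2) = -1

-1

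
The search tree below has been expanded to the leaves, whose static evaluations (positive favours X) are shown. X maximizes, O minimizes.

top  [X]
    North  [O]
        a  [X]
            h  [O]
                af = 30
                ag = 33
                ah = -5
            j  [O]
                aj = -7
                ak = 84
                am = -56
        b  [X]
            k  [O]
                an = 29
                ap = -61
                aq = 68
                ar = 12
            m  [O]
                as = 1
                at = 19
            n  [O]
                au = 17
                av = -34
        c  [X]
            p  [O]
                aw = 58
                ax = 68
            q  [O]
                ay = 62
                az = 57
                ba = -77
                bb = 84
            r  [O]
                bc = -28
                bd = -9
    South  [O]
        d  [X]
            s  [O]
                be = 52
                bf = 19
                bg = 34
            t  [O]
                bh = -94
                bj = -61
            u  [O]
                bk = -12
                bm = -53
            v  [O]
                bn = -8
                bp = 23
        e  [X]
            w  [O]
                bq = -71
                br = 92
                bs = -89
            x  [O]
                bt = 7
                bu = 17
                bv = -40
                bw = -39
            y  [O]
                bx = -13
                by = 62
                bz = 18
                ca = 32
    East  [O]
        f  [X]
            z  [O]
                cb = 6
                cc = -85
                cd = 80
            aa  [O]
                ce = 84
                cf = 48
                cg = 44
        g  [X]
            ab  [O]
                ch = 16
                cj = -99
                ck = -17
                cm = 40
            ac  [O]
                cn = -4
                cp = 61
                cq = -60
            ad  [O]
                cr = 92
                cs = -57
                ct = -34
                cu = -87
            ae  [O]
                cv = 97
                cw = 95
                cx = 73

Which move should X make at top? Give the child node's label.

East

h (O): min(30, 33, -5) = -5
j (O): min(-7, 84, -56) = -56
a (X): max(-5, -56) = -5
k (O): min(29, -61, 68, 12) = -61
m (O): min(1, 19) = 1
n (O): min(17, -34) = -34
b (X): max(-61, 1, -34) = 1
p (O): min(58, 68) = 58
q (O): min(62, 57, -77, 84) = -77
r (O): min(-28, -9) = -28
c (X): max(58, -77, -28) = 58
North (O): min(-5, 1, 58) = -5
s (O): min(52, 19, 34) = 19
t (O): min(-94, -61) = -94
u (O): min(-12, -53) = -53
v (O): min(-8, 23) = -8
d (X): max(19, -94, -53, -8) = 19
w (O): min(-71, 92, -89) = -89
x (O): min(7, 17, -40, -39) = -40
y (O): min(-13, 62, 18, 32) = -13
e (X): max(-89, -40, -13) = -13
South (O): min(19, -13) = -13
z (O): min(6, -85, 80) = -85
aa (O): min(84, 48, 44) = 44
f (X): max(-85, 44) = 44
ab (O): min(16, -99, -17, 40) = -99
ac (O): min(-4, 61, -60) = -60
ad (O): min(92, -57, -34, -87) = -87
ae (O): min(97, 95, 73) = 73
g (X): max(-99, -60, -87, 73) = 73
East (O): min(44, 73) = 44
top (X): max(-5, -13, 44) = 44
X at top wants the highest of {North=-5, South=-13, East=44}, so chooses East.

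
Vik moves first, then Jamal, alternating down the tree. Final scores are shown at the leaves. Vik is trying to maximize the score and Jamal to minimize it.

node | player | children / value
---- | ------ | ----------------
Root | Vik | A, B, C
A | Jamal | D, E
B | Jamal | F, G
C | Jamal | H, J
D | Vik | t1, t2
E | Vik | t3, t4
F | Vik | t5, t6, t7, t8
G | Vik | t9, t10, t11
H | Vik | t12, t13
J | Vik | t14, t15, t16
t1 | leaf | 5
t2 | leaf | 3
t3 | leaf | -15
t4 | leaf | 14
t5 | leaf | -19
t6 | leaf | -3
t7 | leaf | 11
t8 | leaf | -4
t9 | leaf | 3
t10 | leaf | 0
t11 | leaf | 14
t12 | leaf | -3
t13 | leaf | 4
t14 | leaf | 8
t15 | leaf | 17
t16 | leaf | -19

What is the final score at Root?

11

D (Vik): max(5, 3) = 5
E (Vik): max(-15, 14) = 14
A (Jamal): min(5, 14) = 5
F (Vik): max(-19, -3, 11, -4) = 11
G (Vik): max(3, 0, 14) = 14
B (Jamal): min(11, 14) = 11
H (Vik): max(-3, 4) = 4
J (Vik): max(8, 17, -19) = 17
C (Jamal): min(4, 17) = 4
Root (Vik): max(5, 11, 4) = 11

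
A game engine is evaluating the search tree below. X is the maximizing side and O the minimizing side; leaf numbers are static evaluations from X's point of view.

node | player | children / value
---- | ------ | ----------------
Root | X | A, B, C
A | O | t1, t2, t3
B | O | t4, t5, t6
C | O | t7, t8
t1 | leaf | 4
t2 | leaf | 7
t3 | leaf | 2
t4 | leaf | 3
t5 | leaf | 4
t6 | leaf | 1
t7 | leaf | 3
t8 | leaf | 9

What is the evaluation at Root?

3

A (O): min(4, 7, 2) = 2
B (O): min(3, 4, 1) = 1
C (O): min(3, 9) = 3
Root (X): max(2, 1, 3) = 3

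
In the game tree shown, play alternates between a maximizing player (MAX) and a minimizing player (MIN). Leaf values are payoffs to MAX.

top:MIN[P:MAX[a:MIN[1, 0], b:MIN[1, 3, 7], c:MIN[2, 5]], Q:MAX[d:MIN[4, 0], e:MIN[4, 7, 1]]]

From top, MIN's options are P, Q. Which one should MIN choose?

Q

a (MIN): min(1, 0) = 0
b (MIN): min(1, 3, 7) = 1
c (MIN): min(2, 5) = 2
P (MAX): max(0, 1, 2) = 2
d (MIN): min(4, 0) = 0
e (MIN): min(4, 7, 1) = 1
Q (MAX): max(0, 1) = 1
top (MIN): min(2, 1) = 1
MIN at top wants the lowest of {P=2, Q=1}, so chooses Q.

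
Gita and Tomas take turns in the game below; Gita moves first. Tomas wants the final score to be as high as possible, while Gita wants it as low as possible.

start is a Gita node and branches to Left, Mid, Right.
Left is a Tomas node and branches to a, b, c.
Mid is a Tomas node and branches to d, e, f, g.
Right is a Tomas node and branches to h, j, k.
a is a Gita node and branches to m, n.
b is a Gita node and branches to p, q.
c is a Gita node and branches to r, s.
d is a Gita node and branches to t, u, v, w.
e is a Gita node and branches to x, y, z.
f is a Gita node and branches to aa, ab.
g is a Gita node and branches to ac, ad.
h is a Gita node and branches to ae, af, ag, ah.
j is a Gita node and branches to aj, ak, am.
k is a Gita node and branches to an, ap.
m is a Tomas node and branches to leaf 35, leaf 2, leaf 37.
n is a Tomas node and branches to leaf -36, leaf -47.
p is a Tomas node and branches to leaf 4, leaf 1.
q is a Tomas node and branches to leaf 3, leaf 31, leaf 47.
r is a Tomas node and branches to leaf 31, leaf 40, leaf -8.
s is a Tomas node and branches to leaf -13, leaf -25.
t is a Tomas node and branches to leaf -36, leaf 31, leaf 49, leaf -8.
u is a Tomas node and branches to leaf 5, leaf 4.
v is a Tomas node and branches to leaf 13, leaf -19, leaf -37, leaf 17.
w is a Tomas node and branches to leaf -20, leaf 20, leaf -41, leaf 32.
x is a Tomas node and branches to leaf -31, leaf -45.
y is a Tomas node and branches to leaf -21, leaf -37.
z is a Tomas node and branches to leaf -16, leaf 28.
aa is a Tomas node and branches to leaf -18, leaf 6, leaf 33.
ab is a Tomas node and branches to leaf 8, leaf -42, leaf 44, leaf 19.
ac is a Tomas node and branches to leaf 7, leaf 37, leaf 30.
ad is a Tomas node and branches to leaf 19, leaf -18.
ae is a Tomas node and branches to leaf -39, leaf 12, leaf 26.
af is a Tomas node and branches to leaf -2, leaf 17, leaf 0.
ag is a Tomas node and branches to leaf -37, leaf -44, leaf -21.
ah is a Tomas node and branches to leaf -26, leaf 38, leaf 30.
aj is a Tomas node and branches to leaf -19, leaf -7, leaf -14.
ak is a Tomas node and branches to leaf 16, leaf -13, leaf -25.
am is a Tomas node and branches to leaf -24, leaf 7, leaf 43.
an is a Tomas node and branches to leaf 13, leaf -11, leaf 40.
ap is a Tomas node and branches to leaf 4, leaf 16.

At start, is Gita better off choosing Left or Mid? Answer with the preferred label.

m (Tomas): max(35, 2, 37) = 37
n (Tomas): max(-36, -47) = -36
a (Gita): min(37, -36) = -36
p (Tomas): max(4, 1) = 4
q (Tomas): max(3, 31, 47) = 47
b (Gita): min(4, 47) = 4
r (Tomas): max(31, 40, -8) = 40
s (Tomas): max(-13, -25) = -13
c (Gita): min(40, -13) = -13
Left (Tomas): max(-36, 4, -13) = 4
t (Tomas): max(-36, 31, 49, -8) = 49
u (Tomas): max(5, 4) = 5
v (Tomas): max(13, -19, -37, 17) = 17
w (Tomas): max(-20, 20, -41, 32) = 32
d (Gita): min(49, 5, 17, 32) = 5
x (Tomas): max(-31, -45) = -31
y (Tomas): max(-21, -37) = -21
z (Tomas): max(-16, 28) = 28
e (Gita): min(-31, -21, 28) = -31
aa (Tomas): max(-18, 6, 33) = 33
ab (Tomas): max(8, -42, 44, 19) = 44
f (Gita): min(33, 44) = 33
ac (Tomas): max(7, 37, 30) = 37
ad (Tomas): max(19, -18) = 19
g (Gita): min(37, 19) = 19
Mid (Tomas): max(5, -31, 33, 19) = 33
Gita prefers the lower value; Left=4, Mid=33. Left is better since 4 < 33.

Left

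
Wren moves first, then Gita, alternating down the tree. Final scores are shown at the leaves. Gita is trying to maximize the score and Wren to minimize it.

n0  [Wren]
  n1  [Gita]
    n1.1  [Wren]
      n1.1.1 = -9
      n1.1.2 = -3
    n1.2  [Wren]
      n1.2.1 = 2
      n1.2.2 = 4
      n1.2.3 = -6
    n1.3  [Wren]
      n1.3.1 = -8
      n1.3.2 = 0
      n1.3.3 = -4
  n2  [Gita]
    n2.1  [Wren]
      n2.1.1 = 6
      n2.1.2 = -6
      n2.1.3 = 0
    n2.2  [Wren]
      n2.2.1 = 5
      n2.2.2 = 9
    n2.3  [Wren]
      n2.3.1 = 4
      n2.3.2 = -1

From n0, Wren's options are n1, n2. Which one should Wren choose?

n1.1 (Wren): min(-9, -3) = -9
n1.2 (Wren): min(2, 4, -6) = -6
n1.3 (Wren): min(-8, 0, -4) = -8
n1 (Gita): max(-9, -6, -8) = -6
n2.1 (Wren): min(6, -6, 0) = -6
n2.2 (Wren): min(5, 9) = 5
n2.3 (Wren): min(4, -1) = -1
n2 (Gita): max(-6, 5, -1) = 5
n0 (Wren): min(-6, 5) = -6
Wren at n0 wants the lowest of {n1=-6, n2=5}, so chooses n1.

n1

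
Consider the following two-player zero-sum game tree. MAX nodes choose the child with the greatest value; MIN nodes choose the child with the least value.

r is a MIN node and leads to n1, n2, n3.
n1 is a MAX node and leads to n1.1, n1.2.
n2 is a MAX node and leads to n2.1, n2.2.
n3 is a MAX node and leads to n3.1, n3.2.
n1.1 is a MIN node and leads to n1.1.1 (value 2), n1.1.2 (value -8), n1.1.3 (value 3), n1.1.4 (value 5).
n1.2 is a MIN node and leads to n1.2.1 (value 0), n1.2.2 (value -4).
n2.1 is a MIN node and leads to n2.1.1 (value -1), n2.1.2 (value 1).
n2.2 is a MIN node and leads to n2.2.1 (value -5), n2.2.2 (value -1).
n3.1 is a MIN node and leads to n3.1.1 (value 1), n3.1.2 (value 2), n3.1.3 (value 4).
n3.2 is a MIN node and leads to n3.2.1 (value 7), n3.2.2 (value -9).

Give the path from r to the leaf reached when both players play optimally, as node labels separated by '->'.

r -> n1 -> n1.2 -> n1.2.2

n1.1 (MIN): min(2, -8, 3, 5) = -8
n1.2 (MIN): min(0, -4) = -4
n1 (MAX): max(-8, -4) = -4
n2.1 (MIN): min(-1, 1) = -1
n2.2 (MIN): min(-5, -1) = -5
n2 (MAX): max(-1, -5) = -1
n3.1 (MIN): min(1, 2, 4) = 1
n3.2 (MIN): min(7, -9) = -9
n3 (MAX): max(1, -9) = 1
r (MIN): min(-4, -1, 1) = -4
At r, MIN picks n1 (lowest: -4).
At n1, MAX picks n1.2 (highest: -4).
At n1.2, MIN picks n1.2.2 (lowest: -4).
Terminal value -4.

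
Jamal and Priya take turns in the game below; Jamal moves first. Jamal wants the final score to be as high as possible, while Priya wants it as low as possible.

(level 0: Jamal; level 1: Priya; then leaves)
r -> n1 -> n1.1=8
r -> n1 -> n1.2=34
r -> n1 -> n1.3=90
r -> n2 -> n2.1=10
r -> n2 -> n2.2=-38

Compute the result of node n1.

n1 (Priya): min(8, 34, 90) = 8

8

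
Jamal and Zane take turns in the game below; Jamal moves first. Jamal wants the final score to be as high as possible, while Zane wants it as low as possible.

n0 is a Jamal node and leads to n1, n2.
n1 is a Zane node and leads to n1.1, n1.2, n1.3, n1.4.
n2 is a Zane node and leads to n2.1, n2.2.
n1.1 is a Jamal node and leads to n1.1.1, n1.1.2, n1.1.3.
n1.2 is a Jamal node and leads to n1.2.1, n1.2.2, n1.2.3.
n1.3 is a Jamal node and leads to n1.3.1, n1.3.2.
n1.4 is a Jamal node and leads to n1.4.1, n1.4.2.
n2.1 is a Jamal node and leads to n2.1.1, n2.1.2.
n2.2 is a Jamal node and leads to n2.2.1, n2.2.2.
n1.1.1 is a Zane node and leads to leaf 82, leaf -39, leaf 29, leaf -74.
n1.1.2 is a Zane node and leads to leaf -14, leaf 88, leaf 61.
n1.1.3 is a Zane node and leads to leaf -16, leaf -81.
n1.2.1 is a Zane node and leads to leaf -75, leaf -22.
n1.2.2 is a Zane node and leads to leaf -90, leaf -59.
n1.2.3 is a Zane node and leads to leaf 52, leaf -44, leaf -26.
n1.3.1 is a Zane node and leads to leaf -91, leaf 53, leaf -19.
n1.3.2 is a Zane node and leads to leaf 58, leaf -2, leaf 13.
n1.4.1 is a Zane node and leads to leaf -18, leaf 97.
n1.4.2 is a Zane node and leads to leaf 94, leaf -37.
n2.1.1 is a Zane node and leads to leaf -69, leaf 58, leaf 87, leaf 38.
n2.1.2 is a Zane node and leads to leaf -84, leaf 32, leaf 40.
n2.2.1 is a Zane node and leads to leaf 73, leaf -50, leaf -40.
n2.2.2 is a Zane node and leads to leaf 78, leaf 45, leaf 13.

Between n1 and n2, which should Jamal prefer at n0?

n1

n1.1.1 (Zane): min(82, -39, 29, -74) = -74
n1.1.2 (Zane): min(-14, 88, 61) = -14
n1.1.3 (Zane): min(-16, -81) = -81
n1.1 (Jamal): max(-74, -14, -81) = -14
n1.2.1 (Zane): min(-75, -22) = -75
n1.2.2 (Zane): min(-90, -59) = -90
n1.2.3 (Zane): min(52, -44, -26) = -44
n1.2 (Jamal): max(-75, -90, -44) = -44
n1.3.1 (Zane): min(-91, 53, -19) = -91
n1.3.2 (Zane): min(58, -2, 13) = -2
n1.3 (Jamal): max(-91, -2) = -2
n1.4.1 (Zane): min(-18, 97) = -18
n1.4.2 (Zane): min(94, -37) = -37
n1.4 (Jamal): max(-18, -37) = -18
n1 (Zane): min(-14, -44, -2, -18) = -44
n2.1.1 (Zane): min(-69, 58, 87, 38) = -69
n2.1.2 (Zane): min(-84, 32, 40) = -84
n2.1 (Jamal): max(-69, -84) = -69
n2.2.1 (Zane): min(73, -50, -40) = -50
n2.2.2 (Zane): min(78, 45, 13) = 13
n2.2 (Jamal): max(-50, 13) = 13
n2 (Zane): min(-69, 13) = -69
Jamal prefers the higher value; n1=-44, n2=-69. n1 is better since -44 > -69.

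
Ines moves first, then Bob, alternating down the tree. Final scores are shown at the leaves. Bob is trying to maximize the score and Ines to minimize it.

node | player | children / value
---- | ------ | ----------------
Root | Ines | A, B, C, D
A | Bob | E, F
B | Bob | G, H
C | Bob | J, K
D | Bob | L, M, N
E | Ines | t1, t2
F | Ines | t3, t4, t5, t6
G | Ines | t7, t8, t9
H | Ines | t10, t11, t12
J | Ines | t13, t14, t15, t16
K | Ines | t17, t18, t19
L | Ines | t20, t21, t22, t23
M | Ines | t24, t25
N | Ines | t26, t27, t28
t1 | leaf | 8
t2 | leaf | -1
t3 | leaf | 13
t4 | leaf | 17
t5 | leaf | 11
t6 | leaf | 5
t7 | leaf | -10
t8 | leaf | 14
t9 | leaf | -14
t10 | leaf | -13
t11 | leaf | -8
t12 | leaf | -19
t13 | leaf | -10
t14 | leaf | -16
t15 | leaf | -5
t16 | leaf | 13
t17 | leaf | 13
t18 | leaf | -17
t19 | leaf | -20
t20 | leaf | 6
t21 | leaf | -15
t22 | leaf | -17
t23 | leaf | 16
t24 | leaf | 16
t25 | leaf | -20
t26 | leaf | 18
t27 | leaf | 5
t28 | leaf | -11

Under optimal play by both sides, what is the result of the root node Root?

E (Ines): min(8, -1) = -1
F (Ines): min(13, 17, 11, 5) = 5
A (Bob): max(-1, 5) = 5
G (Ines): min(-10, 14, -14) = -14
H (Ines): min(-13, -8, -19) = -19
B (Bob): max(-14, -19) = -14
J (Ines): min(-10, -16, -5, 13) = -16
K (Ines): min(13, -17, -20) = -20
C (Bob): max(-16, -20) = -16
L (Ines): min(6, -15, -17, 16) = -17
M (Ines): min(16, -20) = -20
N (Ines): min(18, 5, -11) = -11
D (Bob): max(-17, -20, -11) = -11
Root (Ines): min(5, -14, -16, -11) = -16

-16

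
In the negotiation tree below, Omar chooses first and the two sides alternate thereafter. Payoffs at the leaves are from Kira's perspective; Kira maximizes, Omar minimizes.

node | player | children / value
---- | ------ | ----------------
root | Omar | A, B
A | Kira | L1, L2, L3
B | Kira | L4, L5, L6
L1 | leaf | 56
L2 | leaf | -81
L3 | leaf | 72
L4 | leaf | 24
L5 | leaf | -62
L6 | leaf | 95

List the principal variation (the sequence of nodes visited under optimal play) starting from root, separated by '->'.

root -> A -> L3

A (Kira): max(56, -81, 72) = 72
B (Kira): max(24, -62, 95) = 95
root (Omar): min(72, 95) = 72
At root, Omar picks A (lowest: 72).
At A, Kira picks L3 (highest: 72).
Terminal value 72.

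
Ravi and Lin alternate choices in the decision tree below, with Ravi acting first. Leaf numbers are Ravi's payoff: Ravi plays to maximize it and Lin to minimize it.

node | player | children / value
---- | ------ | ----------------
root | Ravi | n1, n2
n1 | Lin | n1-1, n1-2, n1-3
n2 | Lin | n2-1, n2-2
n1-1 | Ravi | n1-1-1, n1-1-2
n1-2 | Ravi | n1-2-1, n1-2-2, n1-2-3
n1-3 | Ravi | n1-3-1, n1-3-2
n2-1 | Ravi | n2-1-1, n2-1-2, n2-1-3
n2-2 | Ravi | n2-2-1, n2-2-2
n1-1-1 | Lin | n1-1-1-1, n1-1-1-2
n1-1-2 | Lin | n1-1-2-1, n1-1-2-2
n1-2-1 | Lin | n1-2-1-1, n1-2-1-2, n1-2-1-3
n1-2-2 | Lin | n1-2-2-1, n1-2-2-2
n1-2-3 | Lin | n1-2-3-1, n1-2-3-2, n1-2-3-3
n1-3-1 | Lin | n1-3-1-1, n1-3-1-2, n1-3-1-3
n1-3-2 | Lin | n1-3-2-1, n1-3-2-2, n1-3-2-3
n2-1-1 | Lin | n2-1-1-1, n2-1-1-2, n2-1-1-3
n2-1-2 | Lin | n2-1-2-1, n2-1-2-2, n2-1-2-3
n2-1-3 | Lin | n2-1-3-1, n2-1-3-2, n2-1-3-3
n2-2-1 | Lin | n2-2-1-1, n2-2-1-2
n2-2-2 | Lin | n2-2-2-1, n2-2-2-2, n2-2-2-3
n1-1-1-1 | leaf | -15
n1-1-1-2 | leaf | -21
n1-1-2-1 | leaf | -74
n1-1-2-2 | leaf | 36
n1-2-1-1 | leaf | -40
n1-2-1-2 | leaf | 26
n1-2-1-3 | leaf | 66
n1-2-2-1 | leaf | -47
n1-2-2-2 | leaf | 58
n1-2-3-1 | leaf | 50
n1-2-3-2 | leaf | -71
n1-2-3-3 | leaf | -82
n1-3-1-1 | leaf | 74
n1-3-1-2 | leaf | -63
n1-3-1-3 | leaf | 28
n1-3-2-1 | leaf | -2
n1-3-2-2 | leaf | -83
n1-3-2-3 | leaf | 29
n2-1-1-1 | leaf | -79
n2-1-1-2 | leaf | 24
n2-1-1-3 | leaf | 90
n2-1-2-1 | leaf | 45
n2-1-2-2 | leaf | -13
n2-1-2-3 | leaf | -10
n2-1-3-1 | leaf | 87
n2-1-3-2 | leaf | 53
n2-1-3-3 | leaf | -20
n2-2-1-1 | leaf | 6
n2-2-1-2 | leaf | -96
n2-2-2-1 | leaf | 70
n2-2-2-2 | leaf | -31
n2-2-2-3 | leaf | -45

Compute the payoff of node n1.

n1-1-1 (Lin): min(-15, -21) = -21
n1-1-2 (Lin): min(-74, 36) = -74
n1-1 (Ravi): max(-21, -74) = -21
n1-2-1 (Lin): min(-40, 26, 66) = -40
n1-2-2 (Lin): min(-47, 58) = -47
n1-2-3 (Lin): min(50, -71, -82) = -82
n1-2 (Ravi): max(-40, -47, -82) = -40
n1-3-1 (Lin): min(74, -63, 28) = -63
n1-3-2 (Lin): min(-2, -83, 29) = -83
n1-3 (Ravi): max(-63, -83) = -63
n1 (Lin): min(-21, -40, -63) = -63

-63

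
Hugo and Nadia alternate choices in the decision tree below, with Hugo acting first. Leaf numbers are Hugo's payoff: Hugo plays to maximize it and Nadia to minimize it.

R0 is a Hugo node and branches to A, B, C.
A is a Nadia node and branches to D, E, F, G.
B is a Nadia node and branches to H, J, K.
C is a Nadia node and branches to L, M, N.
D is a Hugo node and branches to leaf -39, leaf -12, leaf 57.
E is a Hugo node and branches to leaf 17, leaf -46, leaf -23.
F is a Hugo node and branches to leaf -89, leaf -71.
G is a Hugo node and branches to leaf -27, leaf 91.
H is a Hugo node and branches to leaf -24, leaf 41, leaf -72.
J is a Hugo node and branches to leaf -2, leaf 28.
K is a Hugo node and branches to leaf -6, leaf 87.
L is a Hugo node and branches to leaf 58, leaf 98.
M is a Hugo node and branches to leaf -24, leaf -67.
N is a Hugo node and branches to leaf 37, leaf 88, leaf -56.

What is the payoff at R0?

D (Hugo): max(-39, -12, 57) = 57
E (Hugo): max(17, -46, -23) = 17
F (Hugo): max(-89, -71) = -71
G (Hugo): max(-27, 91) = 91
A (Nadia): min(57, 17, -71, 91) = -71
H (Hugo): max(-24, 41, -72) = 41
J (Hugo): max(-2, 28) = 28
K (Hugo): max(-6, 87) = 87
B (Nadia): min(41, 28, 87) = 28
L (Hugo): max(58, 98) = 98
M (Hugo): max(-24, -67) = -24
N (Hugo): max(37, 88, -56) = 88
C (Nadia): min(98, -24, 88) = -24
R0 (Hugo): max(-71, 28, -24) = 28

28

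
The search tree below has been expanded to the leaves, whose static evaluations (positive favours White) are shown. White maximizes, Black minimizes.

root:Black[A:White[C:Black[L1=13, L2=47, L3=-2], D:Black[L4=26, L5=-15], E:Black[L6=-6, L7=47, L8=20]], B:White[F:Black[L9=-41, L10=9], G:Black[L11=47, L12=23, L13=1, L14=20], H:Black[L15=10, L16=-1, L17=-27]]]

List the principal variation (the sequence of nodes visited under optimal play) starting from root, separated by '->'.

root -> A -> C -> L3

C (Black): min(13, 47, -2) = -2
D (Black): min(26, -15) = -15
E (Black): min(-6, 47, 20) = -6
A (White): max(-2, -15, -6) = -2
F (Black): min(-41, 9) = -41
G (Black): min(47, 23, 1, 20) = 1
H (Black): min(10, -1, -27) = -27
B (White): max(-41, 1, -27) = 1
root (Black): min(-2, 1) = -2
At root, Black picks A (lowest: -2).
At A, White picks C (highest: -2).
At C, Black picks L3 (lowest: -2).
Terminal value -2.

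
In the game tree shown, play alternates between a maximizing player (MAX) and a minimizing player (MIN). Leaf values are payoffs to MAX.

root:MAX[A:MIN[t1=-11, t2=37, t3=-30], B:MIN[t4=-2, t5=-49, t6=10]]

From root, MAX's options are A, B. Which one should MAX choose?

A

A (MIN): min(-11, 37, -30) = -30
B (MIN): min(-2, -49, 10) = -49
root (MAX): max(-30, -49) = -30
MAX at root wants the highest of {A=-30, B=-49}, so chooses A.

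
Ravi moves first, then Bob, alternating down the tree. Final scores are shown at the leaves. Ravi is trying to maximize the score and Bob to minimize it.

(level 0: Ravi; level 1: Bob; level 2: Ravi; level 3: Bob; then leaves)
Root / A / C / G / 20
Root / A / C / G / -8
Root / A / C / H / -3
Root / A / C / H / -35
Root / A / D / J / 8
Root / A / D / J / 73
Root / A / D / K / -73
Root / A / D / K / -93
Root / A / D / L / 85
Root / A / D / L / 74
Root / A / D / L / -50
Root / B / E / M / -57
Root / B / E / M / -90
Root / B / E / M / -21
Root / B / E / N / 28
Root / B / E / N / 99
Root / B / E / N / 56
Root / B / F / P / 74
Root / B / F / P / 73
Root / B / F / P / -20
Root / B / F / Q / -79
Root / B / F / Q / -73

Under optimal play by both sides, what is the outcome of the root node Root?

-8

G (Bob): min(20, -8) = -8
H (Bob): min(-3, -35) = -35
C (Ravi): max(-8, -35) = -8
J (Bob): min(8, 73) = 8
K (Bob): min(-73, -93) = -93
L (Bob): min(85, 74, -50) = -50
D (Ravi): max(8, -93, -50) = 8
A (Bob): min(-8, 8) = -8
M (Bob): min(-57, -90, -21) = -90
N (Bob): min(28, 99, 56) = 28
E (Ravi): max(-90, 28) = 28
P (Bob): min(74, 73, -20) = -20
Q (Bob): min(-79, -73) = -79
F (Ravi): max(-20, -79) = -20
B (Bob): min(28, -20) = -20
Root (Ravi): max(-8, -20) = -8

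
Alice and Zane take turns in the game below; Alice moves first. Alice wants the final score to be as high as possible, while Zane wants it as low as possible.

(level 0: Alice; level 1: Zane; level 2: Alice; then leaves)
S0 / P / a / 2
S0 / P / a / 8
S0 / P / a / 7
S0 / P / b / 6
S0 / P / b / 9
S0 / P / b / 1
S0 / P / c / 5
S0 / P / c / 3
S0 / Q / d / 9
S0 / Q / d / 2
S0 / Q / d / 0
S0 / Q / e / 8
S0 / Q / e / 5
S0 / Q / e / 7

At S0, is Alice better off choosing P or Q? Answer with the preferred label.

Q

a (Alice): max(2, 8, 7) = 8
b (Alice): max(6, 9, 1) = 9
c (Alice): max(5, 3) = 5
P (Zane): min(8, 9, 5) = 5
d (Alice): max(9, 2, 0) = 9
e (Alice): max(8, 5, 7) = 8
Q (Zane): min(9, 8) = 8
Alice prefers the higher value; P=5, Q=8. Q is better since 8 > 5.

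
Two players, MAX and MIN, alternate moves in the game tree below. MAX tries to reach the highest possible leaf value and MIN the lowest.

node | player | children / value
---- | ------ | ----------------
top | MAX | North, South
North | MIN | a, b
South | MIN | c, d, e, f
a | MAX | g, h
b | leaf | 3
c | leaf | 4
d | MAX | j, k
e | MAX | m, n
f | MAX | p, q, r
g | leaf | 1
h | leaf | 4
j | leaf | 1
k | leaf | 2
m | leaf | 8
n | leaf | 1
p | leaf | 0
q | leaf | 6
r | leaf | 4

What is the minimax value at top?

a (MAX): max(1, 4) = 4
North (MIN): min(4, 3) = 3
d (MAX): max(1, 2) = 2
e (MAX): max(8, 1) = 8
f (MAX): max(0, 6, 4) = 6
South (MIN): min(4, 2, 8, 6) = 2
top (MAX): max(3, 2) = 3

3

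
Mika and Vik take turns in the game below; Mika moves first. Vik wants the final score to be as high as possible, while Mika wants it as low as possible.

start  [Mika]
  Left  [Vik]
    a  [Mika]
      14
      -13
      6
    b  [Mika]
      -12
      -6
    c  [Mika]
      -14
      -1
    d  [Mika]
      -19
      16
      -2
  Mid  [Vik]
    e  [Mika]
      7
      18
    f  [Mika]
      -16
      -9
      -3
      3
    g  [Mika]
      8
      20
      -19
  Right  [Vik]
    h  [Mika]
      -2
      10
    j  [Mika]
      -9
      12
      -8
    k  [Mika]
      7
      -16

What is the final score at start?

a (Mika): min(14, -13, 6) = -13
b (Mika): min(-12, -6) = -12
c (Mika): min(-14, -1) = -14
d (Mika): min(-19, 16, -2) = -19
Left (Vik): max(-13, -12, -14, -19) = -12
e (Mika): min(7, 18) = 7
f (Mika): min(-16, -9, -3, 3) = -16
g (Mika): min(8, 20, -19) = -19
Mid (Vik): max(7, -16, -19) = 7
h (Mika): min(-2, 10) = -2
j (Mika): min(-9, 12, -8) = -9
k (Mika): min(7, -16) = -16
Right (Vik): max(-2, -9, -16) = -2
start (Mika): min(-12, 7, -2) = -12

-12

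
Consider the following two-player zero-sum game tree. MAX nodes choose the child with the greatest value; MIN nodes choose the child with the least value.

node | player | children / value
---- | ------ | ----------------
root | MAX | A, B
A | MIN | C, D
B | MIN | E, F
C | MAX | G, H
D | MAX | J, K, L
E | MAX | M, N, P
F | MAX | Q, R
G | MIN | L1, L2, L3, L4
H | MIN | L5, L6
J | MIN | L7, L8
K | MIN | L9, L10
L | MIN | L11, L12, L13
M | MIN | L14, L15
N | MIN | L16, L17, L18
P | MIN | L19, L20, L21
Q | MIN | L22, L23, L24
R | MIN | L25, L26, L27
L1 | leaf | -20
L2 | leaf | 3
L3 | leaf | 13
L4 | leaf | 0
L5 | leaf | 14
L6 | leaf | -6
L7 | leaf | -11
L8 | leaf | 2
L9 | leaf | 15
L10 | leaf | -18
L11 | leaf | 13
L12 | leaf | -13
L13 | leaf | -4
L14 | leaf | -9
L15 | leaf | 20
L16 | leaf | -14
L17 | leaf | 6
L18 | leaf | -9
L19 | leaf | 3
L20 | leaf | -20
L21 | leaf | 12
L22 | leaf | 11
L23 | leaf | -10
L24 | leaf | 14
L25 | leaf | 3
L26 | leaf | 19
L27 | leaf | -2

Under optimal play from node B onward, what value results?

M (MIN): min(-9, 20) = -9
N (MIN): min(-14, 6, -9) = -14
P (MIN): min(3, -20, 12) = -20
E (MAX): max(-9, -14, -20) = -9
Q (MIN): min(11, -10, 14) = -10
R (MIN): min(3, 19, -2) = -2
F (MAX): max(-10, -2) = -2
B (MIN): min(-9, -2) = -9

-9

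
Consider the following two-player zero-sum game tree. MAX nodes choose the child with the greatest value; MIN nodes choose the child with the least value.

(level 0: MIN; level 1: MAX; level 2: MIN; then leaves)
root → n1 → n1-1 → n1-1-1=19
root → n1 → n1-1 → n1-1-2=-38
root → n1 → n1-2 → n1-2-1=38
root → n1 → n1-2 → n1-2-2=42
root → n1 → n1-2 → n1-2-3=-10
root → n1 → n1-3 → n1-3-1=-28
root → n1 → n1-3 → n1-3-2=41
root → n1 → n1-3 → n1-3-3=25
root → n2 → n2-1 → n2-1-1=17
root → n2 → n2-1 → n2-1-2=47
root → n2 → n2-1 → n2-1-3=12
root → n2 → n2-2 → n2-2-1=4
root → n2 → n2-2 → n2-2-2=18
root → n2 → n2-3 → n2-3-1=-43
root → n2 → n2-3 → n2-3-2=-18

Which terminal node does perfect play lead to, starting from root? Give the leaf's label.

n1-2-3

n1-1 (MIN): min(19, -38) = -38
n1-2 (MIN): min(38, 42, -10) = -10
n1-3 (MIN): min(-28, 41, 25) = -28
n1 (MAX): max(-38, -10, -28) = -10
n2-1 (MIN): min(17, 47, 12) = 12
n2-2 (MIN): min(4, 18) = 4
n2-3 (MIN): min(-43, -18) = -43
n2 (MAX): max(12, 4, -43) = 12
root (MIN): min(-10, 12) = -10
At root, MIN picks n1 (lowest: -10).
At n1, MAX picks n1-2 (highest: -10).
At n1-2, MIN picks n1-2-3 (lowest: -10).
Terminal value -10.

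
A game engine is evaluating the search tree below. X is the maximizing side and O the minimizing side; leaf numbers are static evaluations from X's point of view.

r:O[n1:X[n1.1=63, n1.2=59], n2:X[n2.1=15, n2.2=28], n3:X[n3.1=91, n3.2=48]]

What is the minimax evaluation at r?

n1 (X): max(63, 59) = 63
n2 (X): max(15, 28) = 28
n3 (X): max(91, 48) = 91
r (O): min(63, 28, 91) = 28

28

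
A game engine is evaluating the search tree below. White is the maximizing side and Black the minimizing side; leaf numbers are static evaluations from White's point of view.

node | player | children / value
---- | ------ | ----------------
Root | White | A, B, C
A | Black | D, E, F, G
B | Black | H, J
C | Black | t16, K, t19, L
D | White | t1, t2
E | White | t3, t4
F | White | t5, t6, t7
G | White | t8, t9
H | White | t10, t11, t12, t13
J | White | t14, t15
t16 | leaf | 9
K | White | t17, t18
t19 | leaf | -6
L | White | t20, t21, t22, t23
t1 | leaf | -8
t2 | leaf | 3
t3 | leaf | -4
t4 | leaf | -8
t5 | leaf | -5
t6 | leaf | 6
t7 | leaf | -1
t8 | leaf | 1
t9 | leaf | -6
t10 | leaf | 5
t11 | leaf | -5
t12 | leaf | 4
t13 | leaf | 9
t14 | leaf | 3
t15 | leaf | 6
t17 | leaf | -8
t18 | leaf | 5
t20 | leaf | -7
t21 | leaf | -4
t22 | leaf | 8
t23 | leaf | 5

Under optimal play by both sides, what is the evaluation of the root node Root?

6

D (White): max(-8, 3) = 3
E (White): max(-4, -8) = -4
F (White): max(-5, 6, -1) = 6
G (White): max(1, -6) = 1
A (Black): min(3, -4, 6, 1) = -4
H (White): max(5, -5, 4, 9) = 9
J (White): max(3, 6) = 6
B (Black): min(9, 6) = 6
K (White): max(-8, 5) = 5
L (White): max(-7, -4, 8, 5) = 8
C (Black): min(9, 5, -6, 8) = -6
Root (White): max(-4, 6, -6) = 6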